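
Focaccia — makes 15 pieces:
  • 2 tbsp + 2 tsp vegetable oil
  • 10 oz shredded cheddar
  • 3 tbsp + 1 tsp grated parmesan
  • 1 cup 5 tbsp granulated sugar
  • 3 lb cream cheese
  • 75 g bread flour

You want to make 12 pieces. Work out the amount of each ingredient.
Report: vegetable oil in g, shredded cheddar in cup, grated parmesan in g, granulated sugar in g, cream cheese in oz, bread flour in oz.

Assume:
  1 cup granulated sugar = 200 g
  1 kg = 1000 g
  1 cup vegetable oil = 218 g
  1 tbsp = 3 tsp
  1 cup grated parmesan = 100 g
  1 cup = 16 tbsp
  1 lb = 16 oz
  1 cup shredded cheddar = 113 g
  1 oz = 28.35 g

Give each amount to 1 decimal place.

Scaling factor: 12/15 = 4/5 = 0.8.
vegetable oil: (2 tbsp + 2 tsp = 8/3 tbsp) × 4/5 ÷ 16 tbsp/cup × 218 g/cup ≈ 29.1 g
shredded cheddar: 10 oz × 4/5 × 28.35 g/oz ÷ 113 g/cup ≈ 2.0 cup
grated parmesan: (3 tbsp + 1 tsp = 10/3 tbsp) × 4/5 ÷ 16 tbsp/cup × 100 g/cup ≈ 16.7 g
granulated sugar: (1 cup + 5 tbsp = 1.3125 cup) × 4/5 × 200 g/cup = 210.0 g
cream cheese: 3 lb × 4/5 × 16 oz/lb = 38.4 oz
bread flour: 75 g × 4/5 ÷ 28.35 g/oz ≈ 2.1 oz

vegetable oil: 29.1 g; shredded cheddar: 2.0 cup; grated parmesan: 16.7 g; granulated sugar: 210.0 g; cream cheese: 38.4 oz; bread flour: 2.1 oz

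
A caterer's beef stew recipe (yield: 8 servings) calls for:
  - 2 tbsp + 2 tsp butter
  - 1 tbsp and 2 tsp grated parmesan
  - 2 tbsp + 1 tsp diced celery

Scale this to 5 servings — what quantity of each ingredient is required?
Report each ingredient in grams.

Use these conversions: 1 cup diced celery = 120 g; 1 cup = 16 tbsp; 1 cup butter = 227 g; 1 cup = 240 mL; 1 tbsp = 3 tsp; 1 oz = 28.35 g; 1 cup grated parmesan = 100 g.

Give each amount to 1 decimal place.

butter: 23.6 g; grated parmesan: 6.5 g; diced celery: 10.9 g

Scaling factor: 5/8 = 0.625.
butter: (2 tbsp + 2 tsp = 8/3 tbsp) × 5/8 ÷ 16 tbsp/cup × 227 g/cup ≈ 23.6 g
grated parmesan: (1 tbsp + 2 tsp = 5/3 tbsp) × 5/8 ÷ 16 tbsp/cup × 100 g/cup ≈ 6.5 g
diced celery: (2 tbsp + 1 tsp = 7/3 tbsp) × 5/8 ÷ 16 tbsp/cup × 120 g/cup ≈ 10.9 g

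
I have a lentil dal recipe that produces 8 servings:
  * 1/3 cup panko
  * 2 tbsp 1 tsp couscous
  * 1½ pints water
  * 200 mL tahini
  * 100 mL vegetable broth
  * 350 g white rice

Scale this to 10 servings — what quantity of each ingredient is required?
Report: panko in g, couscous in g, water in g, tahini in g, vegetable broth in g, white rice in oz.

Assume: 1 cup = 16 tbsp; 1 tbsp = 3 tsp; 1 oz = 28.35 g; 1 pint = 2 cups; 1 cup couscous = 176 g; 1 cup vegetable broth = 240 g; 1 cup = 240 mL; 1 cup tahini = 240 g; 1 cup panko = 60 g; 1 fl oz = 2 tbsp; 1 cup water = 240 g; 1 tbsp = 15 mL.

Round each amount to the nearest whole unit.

Scaling factor: 10/8 = 5/4 = 1.25.
panko: 1/3 cup × 5/4 × 60 g/cup = 25 g
couscous: (2 tbsp + 1 tsp = 7/3 tbsp) × 5/4 ÷ 16 tbsp/cup × 176 g/cup ≈ 32 g
water: 1.5 pint × 5/4 × 2 cup/pint × 240 g/cup = 900 g
tahini: 200 mL × 5/4 ÷ 240 mL/cup × 240 g/cup = 250 g
vegetable broth: 100 mL × 5/4 ÷ 240 mL/cup × 240 g/cup = 125 g
white rice: 350 g × 5/4 ÷ 28.35 g/oz ≈ 15 oz

panko: 25 g; couscous: 32 g; water: 900 g; tahini: 250 g; vegetable broth: 125 g; white rice: 15 oz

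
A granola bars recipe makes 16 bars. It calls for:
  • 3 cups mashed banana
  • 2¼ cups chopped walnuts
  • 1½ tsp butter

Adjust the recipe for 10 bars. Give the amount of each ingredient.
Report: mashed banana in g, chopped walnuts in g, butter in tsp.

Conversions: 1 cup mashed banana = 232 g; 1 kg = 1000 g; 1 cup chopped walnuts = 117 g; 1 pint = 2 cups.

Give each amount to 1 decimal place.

Scaling factor: 10/16 = 5/8 = 0.625.
mashed banana: 3 cup × 5/8 × 232 g/cup = 435.0 g
chopped walnuts: 2.25 cup × 5/8 × 117 g/cup ≈ 164.5 g
butter: 1.5 tsp × 5/8 ≈ 0.9 tsp

mashed banana: 435.0 g; chopped walnuts: 164.5 g; butter: 0.9 tsp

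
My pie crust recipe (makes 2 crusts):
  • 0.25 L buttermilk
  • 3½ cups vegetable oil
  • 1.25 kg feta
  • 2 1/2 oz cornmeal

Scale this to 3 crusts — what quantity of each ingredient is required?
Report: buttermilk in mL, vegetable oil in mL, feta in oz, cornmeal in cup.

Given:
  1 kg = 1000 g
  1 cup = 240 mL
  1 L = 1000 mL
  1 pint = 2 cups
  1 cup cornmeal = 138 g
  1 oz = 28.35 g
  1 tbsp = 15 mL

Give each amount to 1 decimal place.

buttermilk: 375.0 mL; vegetable oil: 1260.0 mL; feta: 66.1 oz; cornmeal: 0.8 cup

Scaling factor: 3/2 = 1.5.
buttermilk: 0.25 L × 3/2 × 1000 mL/L = 375.0 mL
vegetable oil: 3.5 cup × 3/2 × 240 mL/cup = 1260.0 mL
feta: 1.25 kg × 3/2 × 1000 g/kg ÷ 28.35 g/oz ≈ 66.1 oz
cornmeal: 2.5 oz × 3/2 × 28.35 g/oz ÷ 138 g/cup ≈ 0.8 cup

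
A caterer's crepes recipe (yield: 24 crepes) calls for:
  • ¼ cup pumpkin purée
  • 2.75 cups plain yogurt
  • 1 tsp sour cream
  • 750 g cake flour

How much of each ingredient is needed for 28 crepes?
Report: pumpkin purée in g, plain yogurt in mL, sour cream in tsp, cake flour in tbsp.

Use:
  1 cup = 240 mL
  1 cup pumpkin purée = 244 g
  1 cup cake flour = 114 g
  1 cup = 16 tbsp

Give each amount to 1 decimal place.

pumpkin purée: 71.2 g; plain yogurt: 770.0 mL; sour cream: 1.2 tsp; cake flour: 122.8 tbsp

Scaling factor: 28/24 = 7/6.
pumpkin purée: 0.25 cup × 7/6 × 244 g/cup ≈ 71.2 g
plain yogurt: 2.75 cup × 7/6 × 240 mL/cup = 770.0 mL
sour cream: 1 tsp × 7/6 ≈ 1.2 tsp
cake flour: 750 g × 7/6 ÷ 114 g/cup × 16 tbsp/cup ≈ 122.8 tbsp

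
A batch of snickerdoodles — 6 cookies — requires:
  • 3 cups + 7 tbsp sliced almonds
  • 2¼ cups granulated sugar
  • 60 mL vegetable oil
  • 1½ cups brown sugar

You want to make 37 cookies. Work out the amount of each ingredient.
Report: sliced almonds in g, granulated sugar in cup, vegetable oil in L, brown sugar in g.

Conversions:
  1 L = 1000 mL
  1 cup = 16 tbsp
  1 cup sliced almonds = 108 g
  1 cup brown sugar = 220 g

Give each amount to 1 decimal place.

Scaling factor: 37/6.
sliced almonds: (3 cup + 7 tbsp = 3.4375 cup) × 37/6 × 108 g/cup ≈ 2289.4 g
granulated sugar: 2.25 cup × 37/6 ≈ 13.9 cup
vegetable oil: 60 mL × 37/6 ÷ 1000 mL/L ≈ 0.4 L
brown sugar: 1.5 cup × 37/6 × 220 g/cup = 2035.0 g

sliced almonds: 2289.4 g; granulated sugar: 13.9 cup; vegetable oil: 0.4 L; brown sugar: 2035.0 g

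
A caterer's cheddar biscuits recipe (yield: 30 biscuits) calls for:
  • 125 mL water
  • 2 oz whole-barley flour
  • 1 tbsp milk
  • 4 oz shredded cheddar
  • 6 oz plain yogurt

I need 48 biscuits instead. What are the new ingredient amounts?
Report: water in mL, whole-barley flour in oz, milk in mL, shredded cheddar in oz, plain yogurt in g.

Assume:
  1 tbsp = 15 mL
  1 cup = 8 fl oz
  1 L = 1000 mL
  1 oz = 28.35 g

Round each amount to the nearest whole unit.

water: 200 mL; whole-barley flour: 3 oz; milk: 24 mL; shredded cheddar: 6 oz; plain yogurt: 272 g

Scaling factor: 48/30 = 8/5 = 1.6.
water: 125 mL × 8/5 = 200 mL
whole-barley flour: 2 oz × 8/5 ≈ 3 oz
milk: 1 tbsp × 8/5 × 15 mL/tbsp = 24 mL
shredded cheddar: 4 oz × 8/5 ≈ 6 oz
plain yogurt: 6 oz × 8/5 × 28.35 g/oz ≈ 272 g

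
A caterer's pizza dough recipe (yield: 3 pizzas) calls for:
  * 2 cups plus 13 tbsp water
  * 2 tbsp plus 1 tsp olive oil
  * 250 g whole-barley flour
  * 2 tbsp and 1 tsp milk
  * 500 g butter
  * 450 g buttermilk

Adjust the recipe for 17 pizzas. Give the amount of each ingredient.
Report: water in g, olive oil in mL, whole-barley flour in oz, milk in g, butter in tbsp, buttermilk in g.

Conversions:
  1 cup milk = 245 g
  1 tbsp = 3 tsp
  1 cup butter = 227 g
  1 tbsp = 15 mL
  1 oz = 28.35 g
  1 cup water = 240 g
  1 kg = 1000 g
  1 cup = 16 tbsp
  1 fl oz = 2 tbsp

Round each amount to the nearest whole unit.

water: 3825 g; olive oil: 198 mL; whole-barley flour: 50 oz; milk: 202 g; butter: 200 tbsp; buttermilk: 2550 g

Scaling factor: 17/3.
water: (2 cup + 13 tbsp = 2.8125 cup) × 17/3 × 240 g/cup = 3825 g
olive oil: (2 tbsp + 1 tsp = 7/3 tbsp) × 17/3 × 15 mL/tbsp ≈ 198 mL
whole-barley flour: 250 g × 17/3 ÷ 28.35 g/oz ≈ 50 oz
milk: (2 tbsp + 1 tsp = 7/3 tbsp) × 17/3 ÷ 16 tbsp/cup × 245 g/cup ≈ 202 g
butter: 500 g × 17/3 ÷ 227 g/cup × 16 tbsp/cup ≈ 200 tbsp
buttermilk: 450 g × 17/3 = 2550 g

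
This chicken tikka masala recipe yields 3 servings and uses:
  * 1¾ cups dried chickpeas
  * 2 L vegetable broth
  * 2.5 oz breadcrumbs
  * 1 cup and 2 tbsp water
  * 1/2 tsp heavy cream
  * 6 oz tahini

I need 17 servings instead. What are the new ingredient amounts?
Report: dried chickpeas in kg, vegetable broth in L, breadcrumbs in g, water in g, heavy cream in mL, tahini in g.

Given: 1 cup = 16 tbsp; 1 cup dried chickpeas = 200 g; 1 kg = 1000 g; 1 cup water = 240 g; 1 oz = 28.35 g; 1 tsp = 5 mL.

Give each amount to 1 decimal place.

Scaling factor: 17/3.
dried chickpeas: 1.75 cup × 17/3 × 200 g/cup ÷ 1000 g/kg ≈ 2.0 kg
vegetable broth: 2 L × 17/3 ≈ 11.3 L
breadcrumbs: 2.5 oz × 17/3 × 28.35 g/oz ≈ 401.6 g
water: (1 cup + 2 tbsp = 1.125 cup) × 17/3 × 240 g/cup = 1530.0 g
heavy cream: 0.5 tsp × 17/3 × 5 mL/tsp ≈ 14.2 mL
tahini: 6 oz × 17/3 × 28.35 g/oz = 963.9 g

dried chickpeas: 2.0 kg; vegetable broth: 11.3 L; breadcrumbs: 401.6 g; water: 1530.0 g; heavy cream: 14.2 mL; tahini: 963.9 g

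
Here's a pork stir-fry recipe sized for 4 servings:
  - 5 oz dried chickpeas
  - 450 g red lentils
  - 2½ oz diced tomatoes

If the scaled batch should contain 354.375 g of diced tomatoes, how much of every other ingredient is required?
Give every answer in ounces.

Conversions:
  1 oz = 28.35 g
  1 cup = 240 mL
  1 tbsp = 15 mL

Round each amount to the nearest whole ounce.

dried chickpeas: 25 oz; red lentils: 79 oz

The original recipe has 70.875 g of diced tomatoes, so the scaling factor is 354.375 ÷ 70.875 = 5.
dried chickpeas: 5 oz × 5 = 25 oz
red lentils: 450 g × 5 ÷ 28.35 g/oz ≈ 79 oz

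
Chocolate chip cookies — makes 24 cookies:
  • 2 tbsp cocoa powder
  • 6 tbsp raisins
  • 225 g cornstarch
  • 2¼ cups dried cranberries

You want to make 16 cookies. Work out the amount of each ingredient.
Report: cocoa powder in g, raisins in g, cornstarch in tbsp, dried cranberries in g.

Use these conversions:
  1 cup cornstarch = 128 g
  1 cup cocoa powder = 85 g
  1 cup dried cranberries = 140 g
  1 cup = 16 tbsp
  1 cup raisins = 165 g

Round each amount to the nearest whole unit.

cocoa powder: 7 g; raisins: 41 g; cornstarch: 19 tbsp; dried cranberries: 210 g

Scaling factor: 16/24 = 2/3.
cocoa powder: 2 tbsp × 2/3 ÷ 16 tbsp/cup × 85 g/cup ≈ 7 g
raisins: 6 tbsp × 2/3 ÷ 16 tbsp/cup × 165 g/cup ≈ 41 g
cornstarch: 225 g × 2/3 ÷ 128 g/cup × 16 tbsp/cup ≈ 19 tbsp
dried cranberries: 2.25 cup × 2/3 × 140 g/cup = 210 g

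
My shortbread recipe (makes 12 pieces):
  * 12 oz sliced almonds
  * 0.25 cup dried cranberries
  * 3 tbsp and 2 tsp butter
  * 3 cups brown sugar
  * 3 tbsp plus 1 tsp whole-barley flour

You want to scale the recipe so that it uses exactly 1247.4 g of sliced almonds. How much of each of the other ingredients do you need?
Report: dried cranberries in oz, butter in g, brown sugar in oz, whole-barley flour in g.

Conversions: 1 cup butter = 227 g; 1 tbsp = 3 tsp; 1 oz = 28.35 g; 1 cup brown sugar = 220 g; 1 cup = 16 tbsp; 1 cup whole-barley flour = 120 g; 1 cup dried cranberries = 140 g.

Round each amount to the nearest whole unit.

The original recipe has 340.2 g of sliced almonds, so the scaling factor is 1247.4 ÷ 340.2 = 11/3.
dried cranberries: 0.25 cup × 11/3 × 140 g/cup ÷ 28.35 g/oz ≈ 5 oz
butter: (3 tbsp + 2 tsp = 11/3 tbsp) × 11/3 ÷ 16 tbsp/cup × 227 g/cup ≈ 191 g
brown sugar: 3 cup × 11/3 × 220 g/cup ÷ 28.35 g/oz ≈ 85 oz
whole-barley flour: (3 tbsp + 1 tsp = 10/3 tbsp) × 11/3 ÷ 16 tbsp/cup × 120 g/cup ≈ 92 g

dried cranberries: 5 oz; butter: 191 g; brown sugar: 85 oz; whole-barley flour: 92 g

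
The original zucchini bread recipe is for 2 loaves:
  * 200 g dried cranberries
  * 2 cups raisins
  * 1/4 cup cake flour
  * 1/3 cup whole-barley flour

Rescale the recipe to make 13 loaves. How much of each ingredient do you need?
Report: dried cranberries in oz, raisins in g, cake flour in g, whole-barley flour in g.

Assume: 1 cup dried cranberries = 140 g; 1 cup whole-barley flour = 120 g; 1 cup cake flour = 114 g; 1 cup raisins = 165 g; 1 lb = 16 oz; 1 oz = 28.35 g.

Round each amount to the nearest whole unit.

Scaling factor: 13/2 = 6.5.
dried cranberries: 200 g × 13/2 ÷ 28.35 g/oz ≈ 46 oz
raisins: 2 cup × 13/2 × 165 g/cup = 2145 g
cake flour: 0.25 cup × 13/2 × 114 g/cup ≈ 185 g
whole-barley flour: 1/3 cup × 13/2 × 120 g/cup = 260 g

dried cranberries: 46 oz; raisins: 2145 g; cake flour: 185 g; whole-barley flour: 260 g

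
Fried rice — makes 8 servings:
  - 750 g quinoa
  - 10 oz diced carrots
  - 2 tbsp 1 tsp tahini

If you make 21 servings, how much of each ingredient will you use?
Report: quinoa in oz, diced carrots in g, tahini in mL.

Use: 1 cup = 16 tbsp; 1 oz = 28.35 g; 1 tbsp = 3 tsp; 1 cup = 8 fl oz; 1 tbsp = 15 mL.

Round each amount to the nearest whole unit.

quinoa: 69 oz; diced carrots: 744 g; tahini: 92 mL

Scaling factor: 21/8 = 2.625.
quinoa: 750 g × 21/8 ÷ 28.35 g/oz ≈ 69 oz
diced carrots: 10 oz × 21/8 × 28.35 g/oz ≈ 744 g
tahini: (2 tbsp + 1 tsp = 7/3 tbsp) × 21/8 × 15 mL/tbsp ≈ 92 mL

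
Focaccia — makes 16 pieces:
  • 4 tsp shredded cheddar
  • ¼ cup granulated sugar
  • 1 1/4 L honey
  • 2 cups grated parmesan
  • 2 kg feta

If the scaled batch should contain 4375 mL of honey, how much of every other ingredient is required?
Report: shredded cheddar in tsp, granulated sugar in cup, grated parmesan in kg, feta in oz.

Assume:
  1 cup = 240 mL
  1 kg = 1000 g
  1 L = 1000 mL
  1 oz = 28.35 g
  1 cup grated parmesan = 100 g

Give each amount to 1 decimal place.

The original recipe has 1250 mL of honey, so the scaling factor is 4375 ÷ 1250 = 7/2 = 3.5.
shredded cheddar: 4 tsp × 7/2 = 14.0 tsp
granulated sugar: 0.25 cup × 7/2 ≈ 0.9 cup
grated parmesan: 2 cup × 7/2 × 100 g/cup ÷ 1000 g/kg = 0.7 kg
feta: 2 kg × 7/2 × 1000 g/kg ÷ 28.35 g/oz ≈ 246.9 oz

shredded cheddar: 14.0 tsp; granulated sugar: 0.9 cup; grated parmesan: 0.7 kg; feta: 246.9 oz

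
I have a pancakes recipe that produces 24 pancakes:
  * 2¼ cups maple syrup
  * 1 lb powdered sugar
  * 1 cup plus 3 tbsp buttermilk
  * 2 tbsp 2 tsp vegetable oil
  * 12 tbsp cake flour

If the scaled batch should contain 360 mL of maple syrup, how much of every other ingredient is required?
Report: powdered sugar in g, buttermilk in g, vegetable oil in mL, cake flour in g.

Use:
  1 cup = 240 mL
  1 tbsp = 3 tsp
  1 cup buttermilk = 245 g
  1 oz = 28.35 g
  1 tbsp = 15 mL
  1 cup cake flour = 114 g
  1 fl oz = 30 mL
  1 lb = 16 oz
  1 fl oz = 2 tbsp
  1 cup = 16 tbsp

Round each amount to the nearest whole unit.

The original recipe has 540 mL of maple syrup, so the scaling factor is 360 ÷ 540 = 2/3.
powdered sugar: 1 lb × 2/3 × 16 oz/lb × 28.35 g/oz ≈ 302 g
buttermilk: (1 cup + 3 tbsp = 1.1875 cup) × 2/3 × 245 g/cup ≈ 194 g
vegetable oil: (2 tbsp + 2 tsp = 8/3 tbsp) × 2/3 × 15 mL/tbsp ≈ 27 mL
cake flour: 12 tbsp × 2/3 ÷ 16 tbsp/cup × 114 g/cup = 57 g

powdered sugar: 302 g; buttermilk: 194 g; vegetable oil: 27 mL; cake flour: 57 g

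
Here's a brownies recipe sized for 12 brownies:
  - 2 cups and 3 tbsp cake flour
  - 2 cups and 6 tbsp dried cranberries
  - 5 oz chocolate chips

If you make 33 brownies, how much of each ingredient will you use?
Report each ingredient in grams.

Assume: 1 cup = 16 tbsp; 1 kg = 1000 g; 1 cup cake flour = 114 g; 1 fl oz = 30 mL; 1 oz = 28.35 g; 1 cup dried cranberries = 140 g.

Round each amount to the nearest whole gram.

cake flour: 686 g; dried cranberries: 914 g; chocolate chips: 390 g

Scaling factor: 33/12 = 11/4 = 2.75.
cake flour: (2 cup + 3 tbsp = 2.1875 cup) × 11/4 × 114 g/cup ≈ 686 g
dried cranberries: (2 cup + 6 tbsp = 2.375 cup) × 11/4 × 140 g/cup ≈ 914 g
chocolate chips: 5 oz × 11/4 × 28.35 g/oz ≈ 390 g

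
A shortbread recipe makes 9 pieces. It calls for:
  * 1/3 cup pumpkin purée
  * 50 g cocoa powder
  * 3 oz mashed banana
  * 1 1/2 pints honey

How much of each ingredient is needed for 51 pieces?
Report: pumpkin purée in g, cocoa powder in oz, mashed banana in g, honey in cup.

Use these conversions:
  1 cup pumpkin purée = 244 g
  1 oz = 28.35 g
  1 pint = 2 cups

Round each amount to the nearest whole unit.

Scaling factor: 51/9 = 17/3.
pumpkin purée: 1/3 cup × 17/3 × 244 g/cup ≈ 461 g
cocoa powder: 50 g × 17/3 ÷ 28.35 g/oz ≈ 10 oz
mashed banana: 3 oz × 17/3 × 28.35 g/oz ≈ 482 g
honey: 1.5 pint × 17/3 × 2 cup/pint = 17 cup

pumpkin purée: 461 g; cocoa powder: 10 oz; mashed banana: 482 g; honey: 17 cup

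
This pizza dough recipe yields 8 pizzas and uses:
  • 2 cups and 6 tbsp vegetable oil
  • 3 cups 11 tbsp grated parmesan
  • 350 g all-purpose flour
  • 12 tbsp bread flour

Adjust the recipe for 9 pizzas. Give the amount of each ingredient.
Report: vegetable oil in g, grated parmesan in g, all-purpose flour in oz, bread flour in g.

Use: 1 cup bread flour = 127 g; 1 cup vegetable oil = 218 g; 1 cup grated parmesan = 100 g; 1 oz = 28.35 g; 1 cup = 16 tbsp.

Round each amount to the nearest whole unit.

vegetable oil: 582 g; grated parmesan: 415 g; all-purpose flour: 14 oz; bread flour: 107 g

Scaling factor: 9/8 = 1.125.
vegetable oil: (2 cup + 6 tbsp = 2.375 cup) × 9/8 × 218 g/cup ≈ 582 g
grated parmesan: (3 cup + 11 tbsp = 3.6875 cup) × 9/8 × 100 g/cup ≈ 415 g
all-purpose flour: 350 g × 9/8 ÷ 28.35 g/oz ≈ 14 oz
bread flour: 12 tbsp × 9/8 ÷ 16 tbsp/cup × 127 g/cup ≈ 107 g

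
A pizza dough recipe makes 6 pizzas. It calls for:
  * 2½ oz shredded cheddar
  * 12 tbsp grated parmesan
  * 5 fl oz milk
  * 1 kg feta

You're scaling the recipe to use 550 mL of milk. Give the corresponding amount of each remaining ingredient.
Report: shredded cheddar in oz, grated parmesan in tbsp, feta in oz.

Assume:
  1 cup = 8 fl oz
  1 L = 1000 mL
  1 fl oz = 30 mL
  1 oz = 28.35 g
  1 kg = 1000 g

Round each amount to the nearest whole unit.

The original recipe has 150 mL of milk, so the scaling factor is 550 ÷ 150 = 11/3.
shredded cheddar: 2.5 oz × 11/3 ≈ 9 oz
grated parmesan: 12 tbsp × 11/3 = 44 tbsp
feta: 1 kg × 11/3 × 1000 g/kg ÷ 28.35 g/oz ≈ 129 oz

shredded cheddar: 9 oz; grated parmesan: 44 tbsp; feta: 129 oz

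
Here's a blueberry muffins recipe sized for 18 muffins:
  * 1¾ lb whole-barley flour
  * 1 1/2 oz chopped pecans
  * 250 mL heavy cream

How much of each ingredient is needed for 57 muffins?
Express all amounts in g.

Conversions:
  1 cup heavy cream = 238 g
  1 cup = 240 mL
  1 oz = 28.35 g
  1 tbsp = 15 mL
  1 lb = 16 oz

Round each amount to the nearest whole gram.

whole-barley flour: 2514 g; chopped pecans: 135 g; heavy cream: 785 g

Scaling factor: 57/18 = 19/6.
whole-barley flour: 1.75 lb × 19/6 × 16 oz/lb × 28.35 g/oz ≈ 2514 g
chopped pecans: 1.5 oz × 19/6 × 28.35 g/oz ≈ 135 g
heavy cream: 250 mL × 19/6 ÷ 240 mL/cup × 238 g/cup ≈ 785 g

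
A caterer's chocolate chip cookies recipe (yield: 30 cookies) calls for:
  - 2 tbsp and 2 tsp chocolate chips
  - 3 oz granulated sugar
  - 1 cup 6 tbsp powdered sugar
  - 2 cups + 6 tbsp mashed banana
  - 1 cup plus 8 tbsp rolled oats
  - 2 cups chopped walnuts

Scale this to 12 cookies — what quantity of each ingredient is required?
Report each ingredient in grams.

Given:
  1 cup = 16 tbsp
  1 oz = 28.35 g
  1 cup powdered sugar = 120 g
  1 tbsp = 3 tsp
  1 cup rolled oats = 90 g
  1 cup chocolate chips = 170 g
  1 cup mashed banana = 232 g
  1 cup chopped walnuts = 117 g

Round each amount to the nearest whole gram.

chocolate chips: 11 g; granulated sugar: 34 g; powdered sugar: 66 g; mashed banana: 220 g; rolled oats: 54 g; chopped walnuts: 94 g

Scaling factor: 12/30 = 2/5 = 0.4.
chocolate chips: (2 tbsp + 2 tsp = 8/3 tbsp) × 2/5 ÷ 16 tbsp/cup × 170 g/cup ≈ 11 g
granulated sugar: 3 oz × 2/5 × 28.35 g/oz ≈ 34 g
powdered sugar: (1 cup + 6 tbsp = 1.375 cup) × 2/5 × 120 g/cup = 66 g
mashed banana: (2 cup + 6 tbsp = 2.375 cup) × 2/5 × 232 g/cup ≈ 220 g
rolled oats: (1 cup + 8 tbsp = 1.5 cup) × 2/5 × 90 g/cup = 54 g
chopped walnuts: 2 cup × 2/5 × 117 g/cup ≈ 94 g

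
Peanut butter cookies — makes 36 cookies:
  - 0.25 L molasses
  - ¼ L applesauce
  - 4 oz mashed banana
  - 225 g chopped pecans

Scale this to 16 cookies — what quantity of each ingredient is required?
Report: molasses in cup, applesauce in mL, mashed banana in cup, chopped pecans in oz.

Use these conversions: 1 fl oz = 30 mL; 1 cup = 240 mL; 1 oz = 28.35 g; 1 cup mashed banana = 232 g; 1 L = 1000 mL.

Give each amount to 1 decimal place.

Scaling factor: 16/36 = 4/9.
molasses: 0.25 L × 4/9 × 1000 mL/L ÷ 240 mL/cup ≈ 0.5 cup
applesauce: 0.25 L × 4/9 × 1000 mL/L ≈ 111.1 mL
mashed banana: 4 oz × 4/9 × 28.35 g/oz ÷ 232 g/cup ≈ 0.2 cup
chopped pecans: 225 g × 4/9 ÷ 28.35 g/oz ≈ 3.5 oz

molasses: 0.5 cup; applesauce: 111.1 mL; mashed banana: 0.2 cup; chopped pecans: 3.5 oz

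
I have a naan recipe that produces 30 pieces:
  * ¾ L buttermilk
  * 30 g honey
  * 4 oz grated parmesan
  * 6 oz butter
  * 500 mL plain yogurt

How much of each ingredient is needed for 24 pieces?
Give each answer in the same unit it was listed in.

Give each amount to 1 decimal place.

buttermilk: 0.6 L; honey: 24.0 g; grated parmesan: 3.2 oz; butter: 4.8 oz; plain yogurt: 400.0 mL

Scaling factor: 24/30 = 4/5 = 0.8.
buttermilk: 0.75 L × 4/5 = 0.6 L
honey: 30 g × 4/5 = 24.0 g
grated parmesan: 4 oz × 4/5 = 3.2 oz
butter: 6 oz × 4/5 = 4.8 oz
plain yogurt: 500 mL × 4/5 = 400.0 mL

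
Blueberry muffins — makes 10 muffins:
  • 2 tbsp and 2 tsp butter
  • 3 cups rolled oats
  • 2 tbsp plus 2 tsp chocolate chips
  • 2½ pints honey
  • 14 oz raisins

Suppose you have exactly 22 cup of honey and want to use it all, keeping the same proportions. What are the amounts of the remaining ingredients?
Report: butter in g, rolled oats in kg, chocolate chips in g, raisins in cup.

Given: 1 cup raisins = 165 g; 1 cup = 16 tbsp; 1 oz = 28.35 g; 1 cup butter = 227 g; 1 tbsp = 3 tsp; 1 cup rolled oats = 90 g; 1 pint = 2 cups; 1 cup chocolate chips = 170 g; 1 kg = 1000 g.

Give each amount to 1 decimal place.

The original recipe has 5 cup of honey, so the scaling factor is 22 ÷ 5 = 22/5 = 4.4.
butter: (2 tbsp + 2 tsp = 8/3 tbsp) × 22/5 ÷ 16 tbsp/cup × 227 g/cup ≈ 166.5 g
rolled oats: 3 cup × 22/5 × 90 g/cup ÷ 1000 g/kg ≈ 1.2 kg
chocolate chips: (2 tbsp + 2 tsp = 8/3 tbsp) × 22/5 ÷ 16 tbsp/cup × 170 g/cup ≈ 124.7 g
raisins: 14 oz × 22/5 × 28.35 g/oz ÷ 165 g/cup ≈ 10.6 cup

butter: 166.5 g; rolled oats: 1.2 kg; chocolate chips: 124.7 g; raisins: 10.6 cup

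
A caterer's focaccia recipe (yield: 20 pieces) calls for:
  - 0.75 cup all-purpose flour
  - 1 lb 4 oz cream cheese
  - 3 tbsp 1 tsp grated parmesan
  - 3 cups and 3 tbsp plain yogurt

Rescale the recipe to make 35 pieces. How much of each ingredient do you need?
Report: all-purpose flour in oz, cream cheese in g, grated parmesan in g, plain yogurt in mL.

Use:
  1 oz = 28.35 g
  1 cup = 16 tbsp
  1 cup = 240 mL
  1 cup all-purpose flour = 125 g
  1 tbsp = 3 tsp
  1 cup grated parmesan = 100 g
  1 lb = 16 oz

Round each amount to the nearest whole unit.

all-purpose flour: 6 oz; cream cheese: 992 g; grated parmesan: 36 g; plain yogurt: 1339 mL

Scaling factor: 35/20 = 7/4 = 1.75.
all-purpose flour: 0.75 cup × 7/4 × 125 g/cup ÷ 28.35 g/oz ≈ 6 oz
cream cheese: (1 lb + 4 oz = 1.25 lb) × 7/4 × 16 oz/lb × 28.35 g/oz ≈ 992 g
grated parmesan: (3 tbsp + 1 tsp = 10/3 tbsp) × 7/4 ÷ 16 tbsp/cup × 100 g/cup ≈ 36 g
plain yogurt: (3 cup + 3 tbsp = 3.1875 cup) × 7/4 × 240 mL/cup ≈ 1339 mL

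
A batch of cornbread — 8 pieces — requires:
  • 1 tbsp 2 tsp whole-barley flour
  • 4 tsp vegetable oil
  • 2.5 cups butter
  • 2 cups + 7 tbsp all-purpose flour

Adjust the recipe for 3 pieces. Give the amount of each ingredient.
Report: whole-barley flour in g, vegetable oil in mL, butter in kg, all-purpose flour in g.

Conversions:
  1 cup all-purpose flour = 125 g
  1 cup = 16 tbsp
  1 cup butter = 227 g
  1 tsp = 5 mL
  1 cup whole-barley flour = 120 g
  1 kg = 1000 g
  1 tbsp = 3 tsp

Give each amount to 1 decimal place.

whole-barley flour: 4.7 g; vegetable oil: 7.5 mL; butter: 0.2 kg; all-purpose flour: 114.3 g

Scaling factor: 3/8 = 0.375.
whole-barley flour: (1 tbsp + 2 tsp = 5/3 tbsp) × 3/8 ÷ 16 tbsp/cup × 120 g/cup ≈ 4.7 g
vegetable oil: 4 tsp × 3/8 × 5 mL/tsp = 7.5 mL
butter: 2.5 cup × 3/8 × 227 g/cup ÷ 1000 g/kg ≈ 0.2 kg
all-purpose flour: (2 cup + 7 tbsp = 2.4375 cup) × 3/8 × 125 g/cup ≈ 114.3 g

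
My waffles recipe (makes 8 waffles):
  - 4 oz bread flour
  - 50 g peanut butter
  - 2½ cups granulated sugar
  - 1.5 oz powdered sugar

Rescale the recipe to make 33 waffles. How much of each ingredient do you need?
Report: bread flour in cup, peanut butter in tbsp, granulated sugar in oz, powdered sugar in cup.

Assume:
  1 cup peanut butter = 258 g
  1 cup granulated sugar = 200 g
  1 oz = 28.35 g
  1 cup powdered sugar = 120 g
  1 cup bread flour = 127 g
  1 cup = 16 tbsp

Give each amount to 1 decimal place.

Scaling factor: 33/8 = 4.125.
bread flour: 4 oz × 33/8 × 28.35 g/oz ÷ 127 g/cup ≈ 3.7 cup
peanut butter: 50 g × 33/8 ÷ 258 g/cup × 16 tbsp/cup ≈ 12.8 tbsp
granulated sugar: 2.5 cup × 33/8 × 200 g/cup ÷ 28.35 g/oz ≈ 72.8 oz
powdered sugar: 1.5 oz × 33/8 × 28.35 g/oz ÷ 120 g/cup ≈ 1.5 cup

bread flour: 3.7 cup; peanut butter: 12.8 tbsp; granulated sugar: 72.8 oz; powdered sugar: 1.5 cup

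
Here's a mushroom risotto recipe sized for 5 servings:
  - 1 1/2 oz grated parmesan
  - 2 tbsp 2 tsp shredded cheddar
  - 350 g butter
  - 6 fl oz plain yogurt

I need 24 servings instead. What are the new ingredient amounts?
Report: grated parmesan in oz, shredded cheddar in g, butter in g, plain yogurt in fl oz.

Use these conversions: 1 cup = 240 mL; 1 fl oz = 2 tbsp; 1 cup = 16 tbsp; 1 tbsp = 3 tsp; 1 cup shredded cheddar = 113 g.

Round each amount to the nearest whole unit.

grated parmesan: 7 oz; shredded cheddar: 90 g; butter: 1680 g; plain yogurt: 29 fl oz

Scaling factor: 24/5 = 4.8.
grated parmesan: 1.5 oz × 24/5 ≈ 7 oz
shredded cheddar: (2 tbsp + 2 tsp = 8/3 tbsp) × 24/5 ÷ 16 tbsp/cup × 113 g/cup ≈ 90 g
butter: 350 g × 24/5 = 1680 g
plain yogurt: 6 fl oz × 24/5 ≈ 29 fl oz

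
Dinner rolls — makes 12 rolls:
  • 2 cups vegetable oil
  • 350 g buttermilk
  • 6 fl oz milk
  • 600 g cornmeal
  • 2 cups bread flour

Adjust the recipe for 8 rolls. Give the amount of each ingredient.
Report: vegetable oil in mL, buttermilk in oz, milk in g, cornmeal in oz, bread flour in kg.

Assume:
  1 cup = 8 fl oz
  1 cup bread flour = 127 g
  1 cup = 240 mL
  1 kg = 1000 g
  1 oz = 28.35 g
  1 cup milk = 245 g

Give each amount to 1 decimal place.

Scaling factor: 8/12 = 2/3.
vegetable oil: 2 cup × 2/3 × 240 mL/cup = 320.0 mL
buttermilk: 350 g × 2/3 ÷ 28.35 g/oz ≈ 8.2 oz
milk: 6 fl oz × 2/3 ÷ 8 fl oz/cup × 245 g/cup = 122.5 g
cornmeal: 600 g × 2/3 ÷ 28.35 g/oz ≈ 14.1 oz
bread flour: 2 cup × 2/3 × 127 g/cup ÷ 1000 g/kg ≈ 0.2 kg

vegetable oil: 320.0 mL; buttermilk: 8.2 oz; milk: 122.5 g; cornmeal: 14.1 oz; bread flour: 0.2 kg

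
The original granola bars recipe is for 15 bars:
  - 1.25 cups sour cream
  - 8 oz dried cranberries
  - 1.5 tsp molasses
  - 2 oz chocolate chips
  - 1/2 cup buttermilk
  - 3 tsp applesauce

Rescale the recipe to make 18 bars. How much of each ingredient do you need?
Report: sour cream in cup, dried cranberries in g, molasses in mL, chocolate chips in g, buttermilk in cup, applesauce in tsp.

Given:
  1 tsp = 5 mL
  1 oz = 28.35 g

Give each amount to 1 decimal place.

sour cream: 1.5 cup; dried cranberries: 272.2 g; molasses: 9.0 mL; chocolate chips: 68.0 g; buttermilk: 0.6 cup; applesauce: 3.6 tsp

Scaling factor: 18/15 = 6/5 = 1.2.
sour cream: 1.25 cup × 6/5 = 1.5 cup
dried cranberries: 8 oz × 6/5 × 28.35 g/oz ≈ 272.2 g
molasses: 1.5 tsp × 6/5 × 5 mL/tsp = 9.0 mL
chocolate chips: 2 oz × 6/5 × 28.35 g/oz ≈ 68.0 g
buttermilk: 0.5 cup × 6/5 = 0.6 cup
applesauce: 3 tsp × 6/5 = 3.6 tsp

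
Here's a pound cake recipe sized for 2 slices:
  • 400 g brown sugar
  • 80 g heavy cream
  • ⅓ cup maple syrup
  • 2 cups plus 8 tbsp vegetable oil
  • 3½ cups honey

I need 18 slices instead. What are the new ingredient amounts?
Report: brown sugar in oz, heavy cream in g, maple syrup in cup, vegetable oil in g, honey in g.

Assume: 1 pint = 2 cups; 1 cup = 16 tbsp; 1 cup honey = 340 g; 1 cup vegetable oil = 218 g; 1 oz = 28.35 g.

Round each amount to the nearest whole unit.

brown sugar: 127 oz; heavy cream: 720 g; maple syrup: 3 cup; vegetable oil: 4905 g; honey: 10710 g

Scaling factor: 18/2 = 9.
brown sugar: 400 g × 9 ÷ 28.35 g/oz ≈ 127 oz
heavy cream: 80 g × 9 = 720 g
maple syrup: 1/3 cup × 9 = 3 cup
vegetable oil: (2 cup + 8 tbsp = 2.5 cup) × 9 × 218 g/cup = 4905 g
honey: 3.5 cup × 9 × 340 g/cup = 10710 g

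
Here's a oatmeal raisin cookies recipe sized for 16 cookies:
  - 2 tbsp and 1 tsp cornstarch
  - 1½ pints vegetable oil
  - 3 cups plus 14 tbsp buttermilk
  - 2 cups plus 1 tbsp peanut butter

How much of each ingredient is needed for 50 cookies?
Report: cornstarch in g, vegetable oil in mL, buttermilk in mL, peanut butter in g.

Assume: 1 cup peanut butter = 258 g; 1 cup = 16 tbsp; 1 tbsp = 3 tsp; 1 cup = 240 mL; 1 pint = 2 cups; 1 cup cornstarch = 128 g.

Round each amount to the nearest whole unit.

cornstarch: 58 g; vegetable oil: 2250 mL; buttermilk: 2906 mL; peanut butter: 1663 g

Scaling factor: 50/16 = 25/8 = 3.125.
cornstarch: (2 tbsp + 1 tsp = 7/3 tbsp) × 25/8 ÷ 16 tbsp/cup × 128 g/cup ≈ 58 g
vegetable oil: 1.5 pint × 25/8 × 2 cup/pint × 240 mL/cup = 2250 mL
buttermilk: (3 cup + 14 tbsp = 3.875 cup) × 25/8 × 240 mL/cup ≈ 2906 mL
peanut butter: (2 cup + 1 tbsp = 2.0625 cup) × 25/8 × 258 g/cup ≈ 1663 g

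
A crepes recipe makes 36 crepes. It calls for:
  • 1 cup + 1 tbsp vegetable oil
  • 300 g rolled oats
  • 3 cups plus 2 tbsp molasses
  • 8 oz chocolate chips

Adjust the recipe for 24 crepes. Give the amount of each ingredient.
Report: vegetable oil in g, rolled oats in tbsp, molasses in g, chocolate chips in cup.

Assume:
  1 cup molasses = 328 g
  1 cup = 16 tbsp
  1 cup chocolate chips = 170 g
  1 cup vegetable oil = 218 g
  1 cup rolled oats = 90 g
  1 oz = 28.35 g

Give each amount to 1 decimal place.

Scaling factor: 24/36 = 2/3.
vegetable oil: (1 cup + 1 tbsp = 1.0625 cup) × 2/3 × 218 g/cup ≈ 154.4 g
rolled oats: 300 g × 2/3 ÷ 90 g/cup × 16 tbsp/cup ≈ 35.6 tbsp
molasses: (3 cup + 2 tbsp = 3.125 cup) × 2/3 × 328 g/cup ≈ 683.3 g
chocolate chips: 8 oz × 2/3 × 28.35 g/oz ÷ 170 g/cup ≈ 0.9 cup

vegetable oil: 154.4 g; rolled oats: 35.6 tbsp; molasses: 683.3 g; chocolate chips: 0.9 cup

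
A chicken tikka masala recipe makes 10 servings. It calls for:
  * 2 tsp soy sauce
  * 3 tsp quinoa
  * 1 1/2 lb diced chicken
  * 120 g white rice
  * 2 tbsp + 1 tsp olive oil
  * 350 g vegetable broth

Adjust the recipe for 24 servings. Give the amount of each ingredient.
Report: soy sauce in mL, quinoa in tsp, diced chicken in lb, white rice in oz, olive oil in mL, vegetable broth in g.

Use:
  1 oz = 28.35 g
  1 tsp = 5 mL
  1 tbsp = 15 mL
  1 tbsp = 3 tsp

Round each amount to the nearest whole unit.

soy sauce: 24 mL; quinoa: 7 tsp; diced chicken: 4 lb; white rice: 10 oz; olive oil: 84 mL; vegetable broth: 840 g

Scaling factor: 24/10 = 12/5 = 2.4.
soy sauce: 2 tsp × 12/5 × 5 mL/tsp = 24 mL
quinoa: 3 tsp × 12/5 ≈ 7 tsp
diced chicken: 1.5 lb × 12/5 ≈ 4 lb
white rice: 120 g × 12/5 ÷ 28.35 g/oz ≈ 10 oz
olive oil: (2 tbsp + 1 tsp = 7/3 tbsp) × 12/5 × 15 mL/tbsp = 84 mL
vegetable broth: 350 g × 12/5 = 840 g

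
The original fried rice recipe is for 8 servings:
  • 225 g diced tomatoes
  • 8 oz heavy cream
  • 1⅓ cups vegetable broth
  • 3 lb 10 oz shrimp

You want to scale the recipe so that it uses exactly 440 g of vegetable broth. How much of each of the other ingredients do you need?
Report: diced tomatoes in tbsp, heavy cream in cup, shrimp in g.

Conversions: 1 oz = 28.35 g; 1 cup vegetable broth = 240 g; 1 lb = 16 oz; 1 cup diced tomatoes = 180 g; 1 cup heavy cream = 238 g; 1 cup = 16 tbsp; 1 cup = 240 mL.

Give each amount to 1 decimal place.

diced tomatoes: 27.5 tbsp; heavy cream: 1.3 cup; shrimp: 2260.9 g

The original recipe has 320 g of vegetable broth, so the scaling factor is 440 ÷ 320 = 11/8 = 1.375.
diced tomatoes: 225 g × 11/8 ÷ 180 g/cup × 16 tbsp/cup = 27.5 tbsp
heavy cream: 8 oz × 11/8 × 28.35 g/oz ÷ 238 g/cup ≈ 1.3 cup
shrimp: (3 lb + 10 oz = 3.625 lb) × 11/8 × 16 oz/lb × 28.35 g/oz ≈ 2260.9 g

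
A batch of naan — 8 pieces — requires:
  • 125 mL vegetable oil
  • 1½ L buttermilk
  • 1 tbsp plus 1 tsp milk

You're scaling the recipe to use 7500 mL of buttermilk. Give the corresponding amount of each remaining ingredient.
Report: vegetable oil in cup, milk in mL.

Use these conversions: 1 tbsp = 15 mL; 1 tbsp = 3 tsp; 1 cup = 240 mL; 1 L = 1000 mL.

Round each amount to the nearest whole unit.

vegetable oil: 3 cup; milk: 100 mL

The original recipe has 1500 mL of buttermilk, so the scaling factor is 7500 ÷ 1500 = 5.
vegetable oil: 125 mL × 5 ÷ 240 mL/cup ≈ 3 cup
milk: (1 tbsp + 1 tsp = 4/3 tbsp) × 5 × 15 mL/tbsp = 100 mL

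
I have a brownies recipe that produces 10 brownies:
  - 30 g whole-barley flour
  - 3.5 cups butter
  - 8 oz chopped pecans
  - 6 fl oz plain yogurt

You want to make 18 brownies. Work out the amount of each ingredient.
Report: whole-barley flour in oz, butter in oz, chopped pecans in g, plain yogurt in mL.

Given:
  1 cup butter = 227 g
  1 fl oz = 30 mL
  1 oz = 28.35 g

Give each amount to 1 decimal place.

whole-barley flour: 1.9 oz; butter: 50.4 oz; chopped pecans: 408.2 g; plain yogurt: 324.0 mL

Scaling factor: 18/10 = 9/5 = 1.8.
whole-barley flour: 30 g × 9/5 ÷ 28.35 g/oz ≈ 1.9 oz
butter: 3.5 cup × 9/5 × 227 g/cup ÷ 28.35 g/oz ≈ 50.4 oz
chopped pecans: 8 oz × 9/5 × 28.35 g/oz ≈ 408.2 g
plain yogurt: 6 fl oz × 9/5 × 30 mL/fl oz = 324.0 mL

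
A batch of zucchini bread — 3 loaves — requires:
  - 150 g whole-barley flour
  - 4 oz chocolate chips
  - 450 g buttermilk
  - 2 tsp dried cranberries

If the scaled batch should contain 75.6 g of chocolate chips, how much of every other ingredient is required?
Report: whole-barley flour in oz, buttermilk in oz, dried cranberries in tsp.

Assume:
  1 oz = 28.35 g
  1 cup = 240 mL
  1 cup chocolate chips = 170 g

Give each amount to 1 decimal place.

whole-barley flour: 3.5 oz; buttermilk: 10.6 oz; dried cranberries: 1.3 tsp

The original recipe has 113.4 g of chocolate chips, so the scaling factor is 75.6 ÷ 113.4 = 2/3.
whole-barley flour: 150 g × 2/3 ÷ 28.35 g/oz ≈ 3.5 oz
buttermilk: 450 g × 2/3 ÷ 28.35 g/oz ≈ 10.6 oz
dried cranberries: 2 tsp × 2/3 ≈ 1.3 tsp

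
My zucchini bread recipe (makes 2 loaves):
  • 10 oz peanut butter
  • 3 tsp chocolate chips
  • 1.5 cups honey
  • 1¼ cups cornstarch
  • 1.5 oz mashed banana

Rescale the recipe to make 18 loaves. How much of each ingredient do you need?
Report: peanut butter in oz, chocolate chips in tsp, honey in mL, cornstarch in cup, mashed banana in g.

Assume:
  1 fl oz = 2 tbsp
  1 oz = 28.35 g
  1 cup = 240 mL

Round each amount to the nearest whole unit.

Scaling factor: 18/2 = 9.
peanut butter: 10 oz × 9 = 90 oz
chocolate chips: 3 tsp × 9 = 27 tsp
honey: 1.5 cup × 9 × 240 mL/cup = 3240 mL
cornstarch: 1.25 cup × 9 ≈ 11 cup
mashed banana: 1.5 oz × 9 × 28.35 g/oz ≈ 383 g

peanut butter: 90 oz; chocolate chips: 27 tsp; honey: 3240 mL; cornstarch: 11 cup; mashed banana: 383 g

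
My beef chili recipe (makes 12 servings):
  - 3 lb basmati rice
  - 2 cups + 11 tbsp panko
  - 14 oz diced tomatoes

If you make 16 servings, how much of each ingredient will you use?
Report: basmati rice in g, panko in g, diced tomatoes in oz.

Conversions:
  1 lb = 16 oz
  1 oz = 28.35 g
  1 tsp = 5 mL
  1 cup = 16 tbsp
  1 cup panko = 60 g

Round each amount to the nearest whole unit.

Scaling factor: 16/12 = 4/3.
basmati rice: 3 lb × 4/3 × 16 oz/lb × 28.35 g/oz ≈ 1814 g
panko: (2 cup + 11 tbsp = 2.6875 cup) × 4/3 × 60 g/cup = 215 g
diced tomatoes: 14 oz × 4/3 ≈ 19 oz

basmati rice: 1814 g; panko: 215 g; diced tomatoes: 19 oz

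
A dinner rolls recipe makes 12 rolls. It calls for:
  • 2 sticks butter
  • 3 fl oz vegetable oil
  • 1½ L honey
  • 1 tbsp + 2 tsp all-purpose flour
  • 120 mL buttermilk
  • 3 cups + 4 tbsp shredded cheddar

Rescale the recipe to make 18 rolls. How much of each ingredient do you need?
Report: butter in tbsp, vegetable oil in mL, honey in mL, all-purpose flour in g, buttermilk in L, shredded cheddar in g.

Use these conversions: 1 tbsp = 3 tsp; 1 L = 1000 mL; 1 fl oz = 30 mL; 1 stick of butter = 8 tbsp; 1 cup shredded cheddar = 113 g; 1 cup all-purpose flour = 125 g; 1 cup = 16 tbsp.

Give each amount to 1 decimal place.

butter: 24.0 tbsp; vegetable oil: 135.0 mL; honey: 2250.0 mL; all-purpose flour: 19.5 g; buttermilk: 0.2 L; shredded cheddar: 550.9 g

Scaling factor: 18/12 = 3/2 = 1.5.
butter: 2 stick × 3/2 × 8 tbsp/stick = 24.0 tbsp
vegetable oil: 3 fl oz × 3/2 × 30 mL/fl oz = 135.0 mL
honey: 1.5 L × 3/2 × 1000 mL/L = 2250.0 mL
all-purpose flour: (1 tbsp + 2 tsp = 5/3 tbsp) × 3/2 ÷ 16 tbsp/cup × 125 g/cup ≈ 19.5 g
buttermilk: 120 mL × 3/2 ÷ 1000 mL/L ≈ 0.2 L
shredded cheddar: (3 cup + 4 tbsp = 3.25 cup) × 3/2 × 113 g/cup ≈ 550.9 g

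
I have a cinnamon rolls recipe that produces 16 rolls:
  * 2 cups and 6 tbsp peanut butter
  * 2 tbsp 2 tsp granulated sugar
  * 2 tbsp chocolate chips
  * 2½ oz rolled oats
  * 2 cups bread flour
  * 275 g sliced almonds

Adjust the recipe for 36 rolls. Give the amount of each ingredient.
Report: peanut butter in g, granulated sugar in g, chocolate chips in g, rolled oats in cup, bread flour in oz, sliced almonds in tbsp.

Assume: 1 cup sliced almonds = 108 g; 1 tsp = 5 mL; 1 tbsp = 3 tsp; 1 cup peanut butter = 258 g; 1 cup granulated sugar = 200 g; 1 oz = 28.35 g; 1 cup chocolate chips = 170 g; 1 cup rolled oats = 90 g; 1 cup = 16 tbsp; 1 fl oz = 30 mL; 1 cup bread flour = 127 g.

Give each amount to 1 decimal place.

peanut butter: 1378.7 g; granulated sugar: 75.0 g; chocolate chips: 47.8 g; rolled oats: 1.8 cup; bread flour: 20.2 oz; sliced almonds: 91.7 tbsp

Scaling factor: 36/16 = 9/4 = 2.25.
peanut butter: (2 cup + 6 tbsp = 2.375 cup) × 9/4 × 258 g/cup ≈ 1378.7 g
granulated sugar: (2 tbsp + 2 tsp = 8/3 tbsp) × 9/4 ÷ 16 tbsp/cup × 200 g/cup = 75.0 g
chocolate chips: 2 tbsp × 9/4 ÷ 16 tbsp/cup × 170 g/cup ≈ 47.8 g
rolled oats: 2.5 oz × 9/4 × 28.35 g/oz ÷ 90 g/cup ≈ 1.8 cup
bread flour: 2 cup × 9/4 × 127 g/cup ÷ 28.35 g/oz ≈ 20.2 oz
sliced almonds: 275 g × 9/4 ÷ 108 g/cup × 16 tbsp/cup ≈ 91.7 tbsp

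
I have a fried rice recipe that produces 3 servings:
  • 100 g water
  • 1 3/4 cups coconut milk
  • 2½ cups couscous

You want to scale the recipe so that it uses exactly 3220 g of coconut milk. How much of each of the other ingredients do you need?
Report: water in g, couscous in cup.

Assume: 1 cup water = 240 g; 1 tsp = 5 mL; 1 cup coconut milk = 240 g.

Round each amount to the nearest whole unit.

water: 767 g; couscous: 19 cup

The original recipe has 420 g of coconut milk, so the scaling factor is 3220 ÷ 420 = 23/3.
water: 100 g × 23/3 ≈ 767 g
couscous: 2.5 cup × 23/3 ≈ 19 cup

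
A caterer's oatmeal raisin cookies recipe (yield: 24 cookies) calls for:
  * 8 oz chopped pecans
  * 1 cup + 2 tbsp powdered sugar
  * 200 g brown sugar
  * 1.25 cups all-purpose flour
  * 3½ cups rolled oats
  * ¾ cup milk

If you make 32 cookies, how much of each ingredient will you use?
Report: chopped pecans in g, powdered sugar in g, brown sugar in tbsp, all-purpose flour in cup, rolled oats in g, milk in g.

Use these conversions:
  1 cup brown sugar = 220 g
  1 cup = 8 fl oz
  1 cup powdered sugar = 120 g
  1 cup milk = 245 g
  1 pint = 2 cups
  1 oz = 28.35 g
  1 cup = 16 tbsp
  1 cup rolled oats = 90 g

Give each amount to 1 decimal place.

Scaling factor: 32/24 = 4/3.
chopped pecans: 8 oz × 4/3 × 28.35 g/oz = 302.4 g
powdered sugar: (1 cup + 2 tbsp = 1.125 cup) × 4/3 × 120 g/cup = 180.0 g
brown sugar: 200 g × 4/3 ÷ 220 g/cup × 16 tbsp/cup ≈ 19.4 tbsp
all-purpose flour: 1.25 cup × 4/3 ≈ 1.7 cup
rolled oats: 3.5 cup × 4/3 × 90 g/cup = 420.0 g
milk: 0.75 cup × 4/3 × 245 g/cup = 245.0 g

chopped pecans: 302.4 g; powdered sugar: 180.0 g; brown sugar: 19.4 tbsp; all-purpose flour: 1.7 cup; rolled oats: 420.0 g; milk: 245.0 g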